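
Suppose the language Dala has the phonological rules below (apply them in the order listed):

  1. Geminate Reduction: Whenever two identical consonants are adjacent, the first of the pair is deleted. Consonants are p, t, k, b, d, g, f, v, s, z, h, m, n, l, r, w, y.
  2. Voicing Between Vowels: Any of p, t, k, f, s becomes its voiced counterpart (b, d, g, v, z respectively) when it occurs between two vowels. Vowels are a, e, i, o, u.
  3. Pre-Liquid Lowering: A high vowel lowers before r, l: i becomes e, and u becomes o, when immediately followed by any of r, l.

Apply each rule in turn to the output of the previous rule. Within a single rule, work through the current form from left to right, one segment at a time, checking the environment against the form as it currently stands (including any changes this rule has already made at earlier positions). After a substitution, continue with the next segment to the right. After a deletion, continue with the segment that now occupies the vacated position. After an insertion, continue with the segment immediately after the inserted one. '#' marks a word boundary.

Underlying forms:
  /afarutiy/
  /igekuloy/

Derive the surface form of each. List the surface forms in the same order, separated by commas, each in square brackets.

[avarudiy], [igegoloy]

/afarutiy/:
  1 Geminate Reduction: no change — [afarutiy]
  2 Voicing Between Vowels: [afarutiy] → [avarudiy]
  3 Pre-Liquid Lowering: no change — [avarudiy]
/igekuloy/:
  1 Geminate Reduction: no change — [igekuloy]
  2 Voicing Between Vowels: [igekuloy] → [igeguloy]
  3 Pre-Liquid Lowering: [igeguloy] → [igegoloy]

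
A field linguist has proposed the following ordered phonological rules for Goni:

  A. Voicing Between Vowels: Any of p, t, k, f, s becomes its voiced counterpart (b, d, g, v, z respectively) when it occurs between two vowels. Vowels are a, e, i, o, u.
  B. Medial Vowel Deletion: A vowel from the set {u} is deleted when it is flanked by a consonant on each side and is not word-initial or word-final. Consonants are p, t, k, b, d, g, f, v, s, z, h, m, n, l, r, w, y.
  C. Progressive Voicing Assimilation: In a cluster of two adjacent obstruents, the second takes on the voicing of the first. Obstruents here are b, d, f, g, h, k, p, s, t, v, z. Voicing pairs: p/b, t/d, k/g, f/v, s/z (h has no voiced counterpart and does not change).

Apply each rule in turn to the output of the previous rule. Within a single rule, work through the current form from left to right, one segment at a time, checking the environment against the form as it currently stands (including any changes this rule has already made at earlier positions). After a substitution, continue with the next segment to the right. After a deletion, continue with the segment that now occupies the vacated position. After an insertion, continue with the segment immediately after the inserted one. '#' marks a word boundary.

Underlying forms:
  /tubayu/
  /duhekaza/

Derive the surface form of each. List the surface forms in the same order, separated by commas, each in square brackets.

[tpayu], [dhegaza]

/tubayu/:
  A Voicing Between Vowels: no change — [tubayu]
  B Medial Vowel Deletion: [tubayu] → [tbayu]
  C Progressive Voicing Assimilation: [tbayu] → [tpayu]
/duhekaza/:
  A Voicing Between Vowels: [duhekaza] → [duhegaza]
  B Medial Vowel Deletion: [duhegaza] → [dhegaza]
  C Progressive Voicing Assimilation: no change — [dhegaza]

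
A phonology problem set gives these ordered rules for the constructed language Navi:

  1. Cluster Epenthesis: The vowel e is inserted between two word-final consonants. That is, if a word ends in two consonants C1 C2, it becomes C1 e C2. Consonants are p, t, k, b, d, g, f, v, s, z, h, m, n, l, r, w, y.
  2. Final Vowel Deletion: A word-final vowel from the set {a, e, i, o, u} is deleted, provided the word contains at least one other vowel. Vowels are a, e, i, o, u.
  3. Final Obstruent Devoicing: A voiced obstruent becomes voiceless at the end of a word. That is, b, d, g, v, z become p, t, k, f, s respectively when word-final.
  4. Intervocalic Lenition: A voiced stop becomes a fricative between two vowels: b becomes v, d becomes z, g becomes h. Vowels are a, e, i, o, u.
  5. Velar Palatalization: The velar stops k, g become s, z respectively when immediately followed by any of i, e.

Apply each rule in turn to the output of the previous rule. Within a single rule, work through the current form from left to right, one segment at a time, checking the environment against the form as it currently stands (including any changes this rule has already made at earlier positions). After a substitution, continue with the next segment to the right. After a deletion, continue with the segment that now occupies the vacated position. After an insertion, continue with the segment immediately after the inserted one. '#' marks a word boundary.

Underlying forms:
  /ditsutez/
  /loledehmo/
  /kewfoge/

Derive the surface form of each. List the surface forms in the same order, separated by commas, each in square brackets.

[ditsutes], [lolezehm], [sewfok]

/ditsutez/:
  1 Cluster Epenthesis: no change — [ditsutez]
  2 Final Vowel Deletion: no change — [ditsutez]
  3 Final Obstruent Devoicing: [ditsutez] → [ditsutes]
  4 Intervocalic Lenition: no change — [ditsutes]
  5 Velar Palatalization: no change — [ditsutes]
/loledehmo/:
  1 Cluster Epenthesis: no change — [loledehmo]
  2 Final Vowel Deletion: [loledehmo] → [loledehm]
  3 Final Obstruent Devoicing: no change — [loledehm]
  4 Intervocalic Lenition: [loledehm] → [lolezehm]
  5 Velar Palatalization: no change — [lolezehm]
/kewfoge/:
  1 Cluster Epenthesis: no change — [kewfoge]
  2 Final Vowel Deletion: [kewfoge] → [kewfog]
  3 Final Obstruent Devoicing: [kewfog] → [kewfok]
  4 Intervocalic Lenition: no change — [kewfok]
  5 Velar Palatalization: [kewfok] → [sewfok]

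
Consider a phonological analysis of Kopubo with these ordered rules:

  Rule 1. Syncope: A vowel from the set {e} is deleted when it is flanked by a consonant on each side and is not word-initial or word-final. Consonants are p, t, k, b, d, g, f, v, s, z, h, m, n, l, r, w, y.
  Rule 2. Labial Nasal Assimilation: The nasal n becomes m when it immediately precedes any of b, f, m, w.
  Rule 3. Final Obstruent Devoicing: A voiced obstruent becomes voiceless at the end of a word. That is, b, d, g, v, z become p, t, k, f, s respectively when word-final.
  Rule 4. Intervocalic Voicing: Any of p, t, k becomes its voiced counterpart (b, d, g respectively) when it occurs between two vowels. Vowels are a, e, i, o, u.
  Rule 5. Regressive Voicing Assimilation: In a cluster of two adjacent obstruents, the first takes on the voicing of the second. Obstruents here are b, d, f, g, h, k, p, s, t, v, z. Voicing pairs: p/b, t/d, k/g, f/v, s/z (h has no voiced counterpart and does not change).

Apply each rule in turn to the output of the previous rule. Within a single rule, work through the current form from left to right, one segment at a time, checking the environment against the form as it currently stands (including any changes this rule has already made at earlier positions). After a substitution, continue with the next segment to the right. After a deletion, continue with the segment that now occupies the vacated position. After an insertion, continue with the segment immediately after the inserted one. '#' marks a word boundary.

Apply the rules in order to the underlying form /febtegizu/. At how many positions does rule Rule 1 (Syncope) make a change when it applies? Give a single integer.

2

Rule 1 Syncope: [febtegizu] → [fbtgizu]
Rule 2 Labial Nasal Assimilation: no change — [fbtgizu]
Rule 3 Final Obstruent Devoicing: no change — [fbtgizu]
Rule 4 Intervocalic Voicing: no change — [fbtgizu]
Rule 5 Regressive Voicing Assimilation: [fbtgizu] → [vpdgizu]
Rule Rule 1 changed 2 position(s).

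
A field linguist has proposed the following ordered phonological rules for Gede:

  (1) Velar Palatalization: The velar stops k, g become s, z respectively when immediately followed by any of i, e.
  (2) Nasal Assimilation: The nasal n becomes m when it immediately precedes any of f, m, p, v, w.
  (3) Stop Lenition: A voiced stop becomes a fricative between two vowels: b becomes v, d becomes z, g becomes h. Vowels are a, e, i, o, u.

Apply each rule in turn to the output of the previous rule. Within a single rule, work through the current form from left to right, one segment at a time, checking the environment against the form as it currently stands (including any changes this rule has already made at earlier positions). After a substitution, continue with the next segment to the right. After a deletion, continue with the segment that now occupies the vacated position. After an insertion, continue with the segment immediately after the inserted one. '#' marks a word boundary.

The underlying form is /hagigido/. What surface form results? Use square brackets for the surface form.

[hazizizo]

(1) Velar Palatalization: [hagigido] → [hazizido]
(2) Nasal Assimilation: no change — [hazizido]
(3) Stop Lenition: [hazizido] → [hazizizo]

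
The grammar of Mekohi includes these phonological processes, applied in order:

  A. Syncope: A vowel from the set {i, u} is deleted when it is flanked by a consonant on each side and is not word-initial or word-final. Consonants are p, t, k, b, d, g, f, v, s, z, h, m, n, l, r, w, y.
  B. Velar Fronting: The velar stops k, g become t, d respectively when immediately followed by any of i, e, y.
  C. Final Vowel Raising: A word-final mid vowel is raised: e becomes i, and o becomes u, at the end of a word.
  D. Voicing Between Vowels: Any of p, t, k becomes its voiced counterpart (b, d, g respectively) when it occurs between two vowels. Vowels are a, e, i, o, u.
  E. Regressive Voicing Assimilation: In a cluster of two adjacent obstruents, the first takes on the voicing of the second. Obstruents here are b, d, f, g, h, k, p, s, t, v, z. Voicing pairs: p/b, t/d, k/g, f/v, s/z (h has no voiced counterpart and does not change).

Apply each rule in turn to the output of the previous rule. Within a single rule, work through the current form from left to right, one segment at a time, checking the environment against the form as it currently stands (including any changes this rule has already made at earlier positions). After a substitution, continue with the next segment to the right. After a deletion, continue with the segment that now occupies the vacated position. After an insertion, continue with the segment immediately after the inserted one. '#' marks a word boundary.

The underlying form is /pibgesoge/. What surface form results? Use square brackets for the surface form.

A Syncope: [pibgesoge] → [pbgesoge]
B Velar Fronting: [pbgesoge] → [pbdesode]
C Final Vowel Raising: [pbdesode] → [pbdesodi]
D Voicing Between Vowels: no change — [pbdesodi]
E Regressive Voicing Assimilation: [pbdesodi] → [bbdesodi]

[bbdesodi]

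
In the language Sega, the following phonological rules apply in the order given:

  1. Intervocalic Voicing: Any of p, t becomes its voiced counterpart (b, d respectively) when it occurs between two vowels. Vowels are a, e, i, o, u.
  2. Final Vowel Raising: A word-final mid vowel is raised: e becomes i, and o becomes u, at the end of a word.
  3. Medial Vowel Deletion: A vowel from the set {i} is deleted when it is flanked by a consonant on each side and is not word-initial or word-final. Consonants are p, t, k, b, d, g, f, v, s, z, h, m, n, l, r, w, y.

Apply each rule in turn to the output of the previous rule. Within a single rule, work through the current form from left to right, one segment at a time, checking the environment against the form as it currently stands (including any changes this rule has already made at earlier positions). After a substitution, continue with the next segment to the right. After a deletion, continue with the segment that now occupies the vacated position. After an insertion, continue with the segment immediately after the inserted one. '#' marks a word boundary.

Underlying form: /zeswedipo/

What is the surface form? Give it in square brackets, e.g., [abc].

[zeswedbu]

1 Intervocalic Voicing: [zeswedipo] → [zeswedibo]
2 Final Vowel Raising: [zeswedibo] → [zeswedibu]
3 Medial Vowel Deletion: [zeswedibu] → [zeswedbu]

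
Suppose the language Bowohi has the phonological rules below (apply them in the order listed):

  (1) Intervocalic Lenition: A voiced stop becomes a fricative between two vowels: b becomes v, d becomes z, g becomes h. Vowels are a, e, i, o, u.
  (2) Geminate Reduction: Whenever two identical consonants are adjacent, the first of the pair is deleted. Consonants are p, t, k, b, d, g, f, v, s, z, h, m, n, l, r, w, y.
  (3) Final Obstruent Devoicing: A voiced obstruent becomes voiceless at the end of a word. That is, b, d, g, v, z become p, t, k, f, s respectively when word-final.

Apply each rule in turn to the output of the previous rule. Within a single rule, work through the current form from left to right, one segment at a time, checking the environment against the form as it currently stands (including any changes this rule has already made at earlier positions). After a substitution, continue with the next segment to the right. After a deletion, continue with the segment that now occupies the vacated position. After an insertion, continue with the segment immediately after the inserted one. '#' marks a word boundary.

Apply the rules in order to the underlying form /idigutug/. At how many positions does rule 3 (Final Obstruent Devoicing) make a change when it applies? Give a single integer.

(1) Intervocalic Lenition: [idigutug] → [izihutug]
(2) Geminate Reduction: no change — [izihutug]
(3) Final Obstruent Devoicing: [izihutug] → [izihutuk]
Rule 3 changed 1 position(s).

1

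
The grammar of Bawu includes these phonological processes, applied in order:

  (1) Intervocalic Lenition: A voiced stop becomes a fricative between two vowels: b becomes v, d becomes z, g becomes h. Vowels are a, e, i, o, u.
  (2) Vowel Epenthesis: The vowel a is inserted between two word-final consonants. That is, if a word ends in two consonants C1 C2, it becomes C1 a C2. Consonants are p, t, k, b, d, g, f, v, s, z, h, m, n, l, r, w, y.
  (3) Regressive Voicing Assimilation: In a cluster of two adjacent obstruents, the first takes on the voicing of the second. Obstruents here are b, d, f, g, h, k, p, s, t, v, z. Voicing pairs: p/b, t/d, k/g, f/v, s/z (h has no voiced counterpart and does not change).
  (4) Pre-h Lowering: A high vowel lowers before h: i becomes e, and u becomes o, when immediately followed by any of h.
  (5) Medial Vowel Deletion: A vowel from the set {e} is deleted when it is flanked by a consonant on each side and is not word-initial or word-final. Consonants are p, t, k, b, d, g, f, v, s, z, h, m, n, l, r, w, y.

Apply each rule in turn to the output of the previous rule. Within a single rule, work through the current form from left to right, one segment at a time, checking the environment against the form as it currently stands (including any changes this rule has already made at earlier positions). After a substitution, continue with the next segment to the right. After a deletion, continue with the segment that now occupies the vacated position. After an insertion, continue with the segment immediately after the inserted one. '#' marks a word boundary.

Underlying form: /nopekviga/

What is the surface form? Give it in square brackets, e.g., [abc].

(1) Intervocalic Lenition: [nopekviga] → [nopekviha]
(2) Vowel Epenthesis: no change — [nopekviha]
(3) Regressive Voicing Assimilation: [nopekviha] → [nopegviha]
(4) Pre-h Lowering: [nopegviha] → [nopegveha]
(5) Medial Vowel Deletion: [nopegveha] → [nopgvha]

[nopgvha]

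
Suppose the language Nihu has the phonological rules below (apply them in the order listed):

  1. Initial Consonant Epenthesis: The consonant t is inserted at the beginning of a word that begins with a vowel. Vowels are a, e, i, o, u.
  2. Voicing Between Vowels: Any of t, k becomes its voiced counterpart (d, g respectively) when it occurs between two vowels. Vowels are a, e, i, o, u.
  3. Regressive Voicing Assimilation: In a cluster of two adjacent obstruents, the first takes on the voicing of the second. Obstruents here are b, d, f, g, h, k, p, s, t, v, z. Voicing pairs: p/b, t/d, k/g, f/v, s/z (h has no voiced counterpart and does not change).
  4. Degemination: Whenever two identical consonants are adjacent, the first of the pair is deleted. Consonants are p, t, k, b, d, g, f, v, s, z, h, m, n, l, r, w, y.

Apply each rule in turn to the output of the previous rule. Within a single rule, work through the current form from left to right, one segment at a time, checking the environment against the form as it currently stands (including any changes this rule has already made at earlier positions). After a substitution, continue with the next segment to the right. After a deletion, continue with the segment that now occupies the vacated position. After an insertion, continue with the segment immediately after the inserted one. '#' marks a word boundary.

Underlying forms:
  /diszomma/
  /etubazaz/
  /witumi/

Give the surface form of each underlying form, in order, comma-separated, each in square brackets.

/diszomma/:
  1 Initial Consonant Epenthesis: no change — [diszomma]
  2 Voicing Between Vowels: no change — [diszomma]
  3 Regressive Voicing Assimilation: [diszomma] → [dizzomma]
  4 Degemination: [dizzomma] → [dizoma]
/etubazaz/:
  1 Initial Consonant Epenthesis: [etubazaz] → [tetubazaz]
  2 Voicing Between Vowels: [tetubazaz] → [tedubazaz]
  3 Regressive Voicing Assimilation: no change — [tedubazaz]
  4 Degemination: no change — [tedubazaz]
/witumi/:
  1 Initial Consonant Epenthesis: no change — [witumi]
  2 Voicing Between Vowels: [witumi] → [widumi]
  3 Regressive Voicing Assimilation: no change — [widumi]
  4 Degemination: no change — [widumi]

[dizoma], [tedubazaz], [widumi]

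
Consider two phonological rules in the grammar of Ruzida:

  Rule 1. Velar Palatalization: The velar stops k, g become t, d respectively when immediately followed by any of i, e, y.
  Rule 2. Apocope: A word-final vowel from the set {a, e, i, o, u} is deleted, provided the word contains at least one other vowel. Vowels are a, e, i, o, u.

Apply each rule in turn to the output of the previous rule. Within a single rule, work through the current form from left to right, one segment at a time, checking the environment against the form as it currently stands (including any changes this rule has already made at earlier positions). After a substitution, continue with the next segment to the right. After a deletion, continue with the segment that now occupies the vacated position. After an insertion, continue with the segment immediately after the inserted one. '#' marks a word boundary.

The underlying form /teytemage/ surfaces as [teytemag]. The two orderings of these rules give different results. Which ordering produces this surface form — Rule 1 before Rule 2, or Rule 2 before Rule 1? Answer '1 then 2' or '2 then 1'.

Order 1 then 2:
  1 Velar Palatalization: [teytemage] → [teytemade]
  2 Apocope: [teytemade] → [teytemad]
  result: [teytemad]
Order 2 then 1:
  2 Apocope: [teytemage] → [teytemag]
  1 Velar Palatalization: no change — [teytemag]
  result: [teytemag]

2 then 1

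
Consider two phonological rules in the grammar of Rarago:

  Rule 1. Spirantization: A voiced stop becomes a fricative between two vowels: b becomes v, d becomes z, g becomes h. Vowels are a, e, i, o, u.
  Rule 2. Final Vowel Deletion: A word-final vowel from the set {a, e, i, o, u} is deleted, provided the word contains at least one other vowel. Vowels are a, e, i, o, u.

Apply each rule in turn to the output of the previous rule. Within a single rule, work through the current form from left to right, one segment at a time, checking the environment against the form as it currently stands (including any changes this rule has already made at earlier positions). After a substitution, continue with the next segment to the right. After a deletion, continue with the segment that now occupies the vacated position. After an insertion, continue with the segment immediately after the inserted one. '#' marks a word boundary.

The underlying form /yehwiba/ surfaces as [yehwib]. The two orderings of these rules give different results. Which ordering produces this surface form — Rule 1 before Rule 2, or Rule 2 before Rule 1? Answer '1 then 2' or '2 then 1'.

Order 1 then 2:
  1 Spirantization: [yehwiba] → [yehwiva]
  2 Final Vowel Deletion: [yehwiva] → [yehwiv]
  result: [yehwiv]
Order 2 then 1:
  2 Final Vowel Deletion: [yehwiba] → [yehwib]
  1 Spirantization: no change — [yehwib]
  result: [yehwib]

2 then 1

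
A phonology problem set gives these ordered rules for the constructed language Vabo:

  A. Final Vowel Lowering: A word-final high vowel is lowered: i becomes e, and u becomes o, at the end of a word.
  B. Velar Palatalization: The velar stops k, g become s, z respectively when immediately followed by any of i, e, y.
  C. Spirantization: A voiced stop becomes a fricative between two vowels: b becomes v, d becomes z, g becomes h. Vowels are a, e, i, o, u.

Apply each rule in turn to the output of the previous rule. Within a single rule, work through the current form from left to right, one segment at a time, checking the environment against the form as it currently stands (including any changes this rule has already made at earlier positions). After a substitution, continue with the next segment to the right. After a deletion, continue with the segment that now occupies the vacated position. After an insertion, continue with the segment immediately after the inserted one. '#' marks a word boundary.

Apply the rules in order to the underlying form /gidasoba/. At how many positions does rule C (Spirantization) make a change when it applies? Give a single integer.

2

A Final Vowel Lowering: no change — [gidasoba]
B Velar Palatalization: [gidasoba] → [zidasoba]
C Spirantization: [zidasoba] → [zizasova]
Rule C changed 2 position(s).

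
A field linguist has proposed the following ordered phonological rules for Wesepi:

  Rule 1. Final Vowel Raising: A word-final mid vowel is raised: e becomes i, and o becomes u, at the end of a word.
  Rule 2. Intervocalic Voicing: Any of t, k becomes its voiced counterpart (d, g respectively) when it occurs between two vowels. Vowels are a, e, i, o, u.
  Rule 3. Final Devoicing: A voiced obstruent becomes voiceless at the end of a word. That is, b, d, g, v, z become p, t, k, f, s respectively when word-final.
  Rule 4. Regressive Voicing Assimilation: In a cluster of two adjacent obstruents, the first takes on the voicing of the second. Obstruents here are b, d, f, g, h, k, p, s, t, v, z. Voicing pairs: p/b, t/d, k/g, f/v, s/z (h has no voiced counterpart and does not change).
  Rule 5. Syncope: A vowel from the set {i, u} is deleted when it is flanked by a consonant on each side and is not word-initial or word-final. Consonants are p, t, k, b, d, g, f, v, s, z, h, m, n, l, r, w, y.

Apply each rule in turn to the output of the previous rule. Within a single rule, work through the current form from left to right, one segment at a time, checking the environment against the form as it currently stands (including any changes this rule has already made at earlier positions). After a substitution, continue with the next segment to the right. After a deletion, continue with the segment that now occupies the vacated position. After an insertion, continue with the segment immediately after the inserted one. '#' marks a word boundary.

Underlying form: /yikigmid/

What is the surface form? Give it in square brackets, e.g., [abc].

Rule 1 Final Vowel Raising: no change — [yikigmid]
Rule 2 Intervocalic Voicing: [yikigmid] → [yigigmid]
Rule 3 Final Devoicing: [yigigmid] → [yigigmit]
Rule 4 Regressive Voicing Assimilation: no change — [yigigmit]
Rule 5 Syncope: [yigigmit] → [yggmt]

[yggmt]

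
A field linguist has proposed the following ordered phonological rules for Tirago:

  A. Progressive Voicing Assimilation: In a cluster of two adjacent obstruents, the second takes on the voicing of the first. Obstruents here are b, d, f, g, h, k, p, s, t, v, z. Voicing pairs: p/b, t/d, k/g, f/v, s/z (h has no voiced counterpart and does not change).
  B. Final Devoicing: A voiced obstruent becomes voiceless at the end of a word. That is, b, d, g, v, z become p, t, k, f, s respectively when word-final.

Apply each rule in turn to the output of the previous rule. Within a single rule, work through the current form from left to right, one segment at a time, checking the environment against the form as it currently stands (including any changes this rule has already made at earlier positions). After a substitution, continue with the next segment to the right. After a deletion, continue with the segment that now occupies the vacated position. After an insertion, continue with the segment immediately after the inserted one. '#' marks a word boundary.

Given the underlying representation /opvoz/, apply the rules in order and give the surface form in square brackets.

[opfos]

A Progressive Voicing Assimilation: [opvoz] → [opfoz]
B Final Devoicing: [opfoz] → [opfos]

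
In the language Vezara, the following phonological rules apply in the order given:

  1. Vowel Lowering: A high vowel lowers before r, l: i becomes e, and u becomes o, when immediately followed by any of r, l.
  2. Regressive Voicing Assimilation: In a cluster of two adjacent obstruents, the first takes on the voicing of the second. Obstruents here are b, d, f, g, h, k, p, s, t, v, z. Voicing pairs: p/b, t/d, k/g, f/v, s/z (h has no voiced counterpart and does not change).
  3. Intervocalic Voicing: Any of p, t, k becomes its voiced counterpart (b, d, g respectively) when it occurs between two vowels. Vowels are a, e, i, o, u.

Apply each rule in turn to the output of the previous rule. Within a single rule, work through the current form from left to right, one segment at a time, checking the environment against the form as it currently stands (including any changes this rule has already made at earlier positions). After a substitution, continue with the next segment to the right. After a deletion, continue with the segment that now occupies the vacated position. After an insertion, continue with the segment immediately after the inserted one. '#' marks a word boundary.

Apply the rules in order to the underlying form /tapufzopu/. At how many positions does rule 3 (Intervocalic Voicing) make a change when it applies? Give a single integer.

1 Vowel Lowering: no change — [tapufzopu]
2 Regressive Voicing Assimilation: [tapufzopu] → [tapuvzopu]
3 Intervocalic Voicing: [tapuvzopu] → [tabuvzobu]
Rule 3 changed 2 position(s).

2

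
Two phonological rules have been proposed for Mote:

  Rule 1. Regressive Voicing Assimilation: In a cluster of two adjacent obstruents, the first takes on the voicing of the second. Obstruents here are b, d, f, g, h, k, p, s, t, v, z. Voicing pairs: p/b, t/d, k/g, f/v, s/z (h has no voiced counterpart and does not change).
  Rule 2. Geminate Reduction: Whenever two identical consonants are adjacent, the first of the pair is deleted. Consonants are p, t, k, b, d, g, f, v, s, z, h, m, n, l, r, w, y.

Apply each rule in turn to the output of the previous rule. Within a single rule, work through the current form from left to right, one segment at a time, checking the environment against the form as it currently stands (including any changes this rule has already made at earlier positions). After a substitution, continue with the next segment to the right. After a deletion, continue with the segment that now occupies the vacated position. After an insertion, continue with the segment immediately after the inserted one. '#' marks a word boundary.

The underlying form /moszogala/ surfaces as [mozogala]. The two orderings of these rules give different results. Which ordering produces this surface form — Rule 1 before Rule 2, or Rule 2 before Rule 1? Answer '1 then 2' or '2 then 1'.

Order 1 then 2:
  1 Regressive Voicing Assimilation: [moszogala] → [mozzogala]
  2 Geminate Reduction: [mozzogala] → [mozogala]
  result: [mozogala]
Order 2 then 1:
  2 Geminate Reduction: no change — [moszogala]
  1 Regressive Voicing Assimilation: [moszogala] → [mozzogala]
  result: [mozzogala]

1 then 2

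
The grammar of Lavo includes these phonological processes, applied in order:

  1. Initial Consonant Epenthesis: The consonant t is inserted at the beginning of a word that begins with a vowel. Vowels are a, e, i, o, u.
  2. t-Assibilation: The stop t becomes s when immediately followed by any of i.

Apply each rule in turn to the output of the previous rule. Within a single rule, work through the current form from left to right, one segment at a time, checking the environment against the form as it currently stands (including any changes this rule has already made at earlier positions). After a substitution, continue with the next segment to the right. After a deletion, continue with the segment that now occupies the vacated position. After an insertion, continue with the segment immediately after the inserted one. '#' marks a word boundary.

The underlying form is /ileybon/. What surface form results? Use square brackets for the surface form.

[sileybon]

1 Initial Consonant Epenthesis: [ileybon] → [tileybon]
2 t-Assibilation: [tileybon] → [sileybon]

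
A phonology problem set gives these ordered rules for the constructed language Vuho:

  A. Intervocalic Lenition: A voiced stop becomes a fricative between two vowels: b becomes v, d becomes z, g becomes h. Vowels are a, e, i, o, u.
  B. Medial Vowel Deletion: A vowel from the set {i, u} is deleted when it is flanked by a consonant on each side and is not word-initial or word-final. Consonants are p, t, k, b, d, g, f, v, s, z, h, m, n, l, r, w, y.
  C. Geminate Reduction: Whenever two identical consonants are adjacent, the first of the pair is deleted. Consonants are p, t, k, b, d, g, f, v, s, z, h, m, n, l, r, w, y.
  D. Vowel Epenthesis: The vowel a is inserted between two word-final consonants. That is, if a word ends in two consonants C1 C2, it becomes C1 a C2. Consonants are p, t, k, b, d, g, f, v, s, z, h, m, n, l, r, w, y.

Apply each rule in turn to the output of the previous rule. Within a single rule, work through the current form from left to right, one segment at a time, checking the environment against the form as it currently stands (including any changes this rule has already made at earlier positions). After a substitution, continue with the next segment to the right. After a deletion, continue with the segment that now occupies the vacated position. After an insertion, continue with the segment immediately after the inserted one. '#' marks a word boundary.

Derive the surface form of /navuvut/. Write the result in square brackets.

A Intervocalic Lenition: no change — [navuvut]
B Medial Vowel Deletion: [navuvut] → [navvt]
C Geminate Reduction: [navvt] → [navt]
D Vowel Epenthesis: [navt] → [navat]

[navat]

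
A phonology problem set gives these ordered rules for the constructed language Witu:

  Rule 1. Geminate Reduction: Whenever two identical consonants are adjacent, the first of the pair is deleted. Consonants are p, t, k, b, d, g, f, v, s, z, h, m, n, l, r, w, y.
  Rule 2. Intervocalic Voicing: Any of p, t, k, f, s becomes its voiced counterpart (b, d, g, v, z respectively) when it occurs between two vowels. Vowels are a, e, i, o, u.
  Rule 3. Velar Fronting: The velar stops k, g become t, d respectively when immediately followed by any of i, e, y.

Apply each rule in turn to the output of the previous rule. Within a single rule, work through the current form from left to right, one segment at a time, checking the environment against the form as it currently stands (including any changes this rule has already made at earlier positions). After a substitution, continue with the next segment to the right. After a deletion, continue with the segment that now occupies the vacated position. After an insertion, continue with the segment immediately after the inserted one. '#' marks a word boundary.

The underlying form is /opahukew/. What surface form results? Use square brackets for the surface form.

Rule 1 Geminate Reduction: no change — [opahukew]
Rule 2 Intervocalic Voicing: [opahukew] → [obahugew]
Rule 3 Velar Fronting: [obahugew] → [obahudew]

[obahudew]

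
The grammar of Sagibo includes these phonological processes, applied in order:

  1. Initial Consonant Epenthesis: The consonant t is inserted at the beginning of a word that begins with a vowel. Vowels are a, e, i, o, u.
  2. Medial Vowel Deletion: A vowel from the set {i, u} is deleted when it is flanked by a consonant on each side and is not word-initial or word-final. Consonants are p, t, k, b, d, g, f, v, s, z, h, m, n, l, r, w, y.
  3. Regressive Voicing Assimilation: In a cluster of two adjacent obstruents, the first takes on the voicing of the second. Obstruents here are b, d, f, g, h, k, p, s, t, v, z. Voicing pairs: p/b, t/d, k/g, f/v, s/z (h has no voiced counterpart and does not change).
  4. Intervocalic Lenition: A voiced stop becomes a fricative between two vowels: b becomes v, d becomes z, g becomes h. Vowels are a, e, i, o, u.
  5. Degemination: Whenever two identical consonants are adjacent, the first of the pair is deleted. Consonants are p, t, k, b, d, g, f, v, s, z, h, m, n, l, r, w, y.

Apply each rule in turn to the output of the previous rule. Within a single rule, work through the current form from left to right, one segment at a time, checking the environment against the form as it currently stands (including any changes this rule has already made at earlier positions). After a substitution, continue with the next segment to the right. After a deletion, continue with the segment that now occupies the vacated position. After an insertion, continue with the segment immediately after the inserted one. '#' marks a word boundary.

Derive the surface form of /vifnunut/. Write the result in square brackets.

1 Initial Consonant Epenthesis: no change — [vifnunut]
2 Medial Vowel Deletion: [vifnunut] → [vfnnt]
3 Regressive Voicing Assimilation: [vfnnt] → [ffnnt]
4 Intervocalic Lenition: no change — [ffnnt]
5 Degemination: [ffnnt] → [fnt]

[fnt]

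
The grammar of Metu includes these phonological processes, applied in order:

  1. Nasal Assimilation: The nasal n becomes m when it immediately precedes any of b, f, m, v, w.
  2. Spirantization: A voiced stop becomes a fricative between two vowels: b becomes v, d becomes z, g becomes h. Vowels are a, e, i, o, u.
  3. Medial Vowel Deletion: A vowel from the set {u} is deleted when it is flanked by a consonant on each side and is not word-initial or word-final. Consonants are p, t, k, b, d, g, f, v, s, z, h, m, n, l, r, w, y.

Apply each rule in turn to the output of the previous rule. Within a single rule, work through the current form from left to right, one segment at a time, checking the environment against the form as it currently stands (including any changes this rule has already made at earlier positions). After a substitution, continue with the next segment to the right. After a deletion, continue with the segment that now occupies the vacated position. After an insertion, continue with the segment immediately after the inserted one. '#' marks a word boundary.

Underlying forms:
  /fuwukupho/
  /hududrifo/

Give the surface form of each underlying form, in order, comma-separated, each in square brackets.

/fuwukupho/:
  1 Nasal Assimilation: no change — [fuwukupho]
  2 Spirantization: no change — [fuwukupho]
  3 Medial Vowel Deletion: [fuwukupho] → [fwkpho]
/hududrifo/:
  1 Nasal Assimilation: no change — [hududrifo]
  2 Spirantization: [hududrifo] → [huzudrifo]
  3 Medial Vowel Deletion: [huzudrifo] → [hzdrifo]

[fwkpho], [hzdrifo]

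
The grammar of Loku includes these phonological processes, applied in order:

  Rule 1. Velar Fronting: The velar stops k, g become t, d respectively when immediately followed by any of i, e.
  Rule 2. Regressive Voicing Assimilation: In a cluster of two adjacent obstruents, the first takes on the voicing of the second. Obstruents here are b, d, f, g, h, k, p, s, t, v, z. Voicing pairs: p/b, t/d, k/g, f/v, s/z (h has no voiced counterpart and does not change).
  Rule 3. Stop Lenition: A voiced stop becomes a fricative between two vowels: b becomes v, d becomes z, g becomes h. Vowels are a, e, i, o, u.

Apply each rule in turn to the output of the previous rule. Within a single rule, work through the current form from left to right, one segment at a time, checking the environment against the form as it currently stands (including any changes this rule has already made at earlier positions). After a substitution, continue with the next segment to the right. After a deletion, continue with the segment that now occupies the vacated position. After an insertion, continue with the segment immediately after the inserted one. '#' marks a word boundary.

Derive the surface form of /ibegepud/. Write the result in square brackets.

[ivezepud]

Rule 1 Velar Fronting: [ibegepud] → [ibedepud]
Rule 2 Regressive Voicing Assimilation: no change — [ibedepud]
Rule 3 Stop Lenition: [ibedepud] → [ivezepud]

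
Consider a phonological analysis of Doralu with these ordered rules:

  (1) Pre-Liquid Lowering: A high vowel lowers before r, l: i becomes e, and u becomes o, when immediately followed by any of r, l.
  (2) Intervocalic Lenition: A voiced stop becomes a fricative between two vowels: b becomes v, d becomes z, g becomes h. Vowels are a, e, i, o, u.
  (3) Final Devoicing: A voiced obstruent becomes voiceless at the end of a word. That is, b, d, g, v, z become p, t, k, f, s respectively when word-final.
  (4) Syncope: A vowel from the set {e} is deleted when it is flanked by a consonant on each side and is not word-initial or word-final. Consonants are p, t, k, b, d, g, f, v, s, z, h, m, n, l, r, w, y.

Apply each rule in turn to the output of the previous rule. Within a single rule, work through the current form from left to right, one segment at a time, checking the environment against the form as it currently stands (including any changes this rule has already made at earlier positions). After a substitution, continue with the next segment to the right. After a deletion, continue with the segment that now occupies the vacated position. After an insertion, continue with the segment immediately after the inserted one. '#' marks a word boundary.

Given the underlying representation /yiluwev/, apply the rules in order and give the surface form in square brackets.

[yluwf]

(1) Pre-Liquid Lowering: [yiluwev] → [yeluwev]
(2) Intervocalic Lenition: no change — [yeluwev]
(3) Final Devoicing: [yeluwev] → [yeluwef]
(4) Syncope: [yeluwef] → [yluwf]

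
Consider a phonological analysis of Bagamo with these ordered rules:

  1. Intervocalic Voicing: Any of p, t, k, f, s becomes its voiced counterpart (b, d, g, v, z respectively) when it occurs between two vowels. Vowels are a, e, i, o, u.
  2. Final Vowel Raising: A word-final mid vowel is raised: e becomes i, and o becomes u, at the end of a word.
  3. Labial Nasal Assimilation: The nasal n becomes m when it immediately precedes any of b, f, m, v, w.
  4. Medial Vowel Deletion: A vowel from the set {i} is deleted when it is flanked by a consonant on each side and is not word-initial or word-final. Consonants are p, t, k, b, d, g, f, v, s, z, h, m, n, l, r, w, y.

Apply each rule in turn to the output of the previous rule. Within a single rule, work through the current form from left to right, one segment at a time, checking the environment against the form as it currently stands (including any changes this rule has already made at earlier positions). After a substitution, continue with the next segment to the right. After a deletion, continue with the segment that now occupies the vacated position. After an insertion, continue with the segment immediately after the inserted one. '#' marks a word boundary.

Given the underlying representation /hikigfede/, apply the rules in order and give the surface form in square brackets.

1 Intervocalic Voicing: [hikigfede] → [higigfede]
2 Final Vowel Raising: [higigfede] → [higigfedi]
3 Labial Nasal Assimilation: no change — [higigfedi]
4 Medial Vowel Deletion: [higigfedi] → [hggfedi]

[hggfedi]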